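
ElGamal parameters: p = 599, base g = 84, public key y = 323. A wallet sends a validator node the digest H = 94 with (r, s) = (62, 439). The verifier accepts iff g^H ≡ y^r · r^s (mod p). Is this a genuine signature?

Left side g^H mod p:
84^2 = 7056 ≡ 467
84^4 ≡ 467^2 = 218089 ≡ 53
84^8 ≡ 53^2 = 2809 ≡ 413
84^16 ≡ 413^2 = 170569 ≡ 453
84^32 ≡ 453^2 = 205209 ≡ 351
84^64 ≡ 351^2 = 123201 ≡ 406
94 = 64 + 16 + 8 + 4 + 2, so 84^94 ≡ 406·453·413·53·467 ≡ 309 (mod 599)
Right side y^r · r^s mod p:
323^2 = 104329 ≡ 103
323^4 ≡ 103^2 = 10609 ≡ 426
323^8 ≡ 426^2 = 181476 ≡ 578
323^16 ≡ 578^2 = 334084 ≡ 441
323^32 ≡ 441^2 = 194481 ≡ 405
62 = 32 + 16 + 8 + 4 + 2, so 323^62 ≡ 405·441·578·426·103 ≡ 441 (mod 599)
62^2 = 3844 ≡ 250
62^4 ≡ 250^2 = 62500 ≡ 204
62^8 ≡ 204^2 = 41616 ≡ 285
62^16 ≡ 285^2 = 81225 ≡ 360
62^32 ≡ 360^2 = 129600 ≡ 216
62^64 ≡ 216^2 = 46656 ≡ 533
62^128 ≡ 533^2 = 284089 ≡ 163
62^256 ≡ 163^2 = 26569 ≡ 213
439 = 256 + 128 + 32 + 16 + 4 + 2 + 1, so 62^439 ≡ 213·163·216·360·204·250·62 ≡ 558 (mod 599)
441·558 = 246078 ≡ 488 (mod 599)
309 ≠ 488, so verification fails.

forged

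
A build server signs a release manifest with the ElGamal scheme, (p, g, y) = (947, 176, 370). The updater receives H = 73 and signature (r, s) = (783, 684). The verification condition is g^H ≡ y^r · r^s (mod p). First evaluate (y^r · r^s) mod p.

Squares mod 947: 370^1≡370, 370^2≡532, 370^4≡818, 370^8≡542, 370^16≡194, 370^32≡703, 370^64≡822, 370^128≡473, 370^256≡237, 370^512≡296
783 = 512 + 256 + 8 + 4 + 2 + 1, so 370^783 ≡ 296·237·542·818·532·370 ≡ 607 (mod 947)
Squares mod 947: 783^1≡783, 783^2≡380, 783^4≡456, 783^8≡543, 783^16≡332, 783^32≡372, 783^64≡122, 783^128≡679, 783^256≡799, 783^512≡123
684 = 512 + 128 + 32 + 8 + 4, so 783^684 ≡ 123·679·372·543·456 ≡ 227 (mod 947)
y^r · r^s ≡ 607·227 = 137789 ≡ 474 (mod 947)

474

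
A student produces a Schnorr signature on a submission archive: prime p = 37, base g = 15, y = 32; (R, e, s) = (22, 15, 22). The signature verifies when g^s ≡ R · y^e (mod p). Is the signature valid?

valid

g^s mod p:
15^2 = 225 ≡ 3
15^4 ≡ 3^2 = 9
15^8 ≡ 9^2 = 81 ≡ 7
15^16 ≡ 7^2 = 49 ≡ 12
22 = 16 + 4 + 2, so 15^22 ≡ 12·9·3 ≡ 28 (mod 37)
R · y^e mod p:
32^2 = 1024 ≡ 25
32^4 ≡ 25^2 = 625 ≡ 33
32^8 ≡ 33^2 = 1089 ≡ 16
15 = 8 + 4 + 2 + 1, so 32^15 ≡ 16·33·25·32 ≡ 8 (mod 37)
22·8 = 176 ≡ 28 (mod 37)
28 ≡ 28 (mod 37); signature holds.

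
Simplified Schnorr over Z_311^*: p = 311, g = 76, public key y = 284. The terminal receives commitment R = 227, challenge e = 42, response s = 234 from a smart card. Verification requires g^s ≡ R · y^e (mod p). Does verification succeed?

fails

g^s mod p:
76^2 = 5776 ≡ 178
76^4 ≡ 178^2 = 31684 ≡ 273
76^8 ≡ 273^2 = 74529 ≡ 200
76^16 ≡ 200^2 = 40000 ≡ 192
76^32 ≡ 192^2 = 36864 ≡ 166
76^64 ≡ 166^2 = 27556 ≡ 188
76^128 ≡ 188^2 = 35344 ≡ 201
234 = 128 + 64 + 32 + 8 + 2, so 76^234 ≡ 201·188·166·200·178 ≡ 278 (mod 311)
R · y^e mod p:
284^2 = 80656 ≡ 107
284^4 ≡ 107^2 = 11449 ≡ 253
284^8 ≡ 253^2 = 64009 ≡ 254
284^16 ≡ 254^2 = 64516 ≡ 139
284^32 ≡ 139^2 = 19321 ≡ 39
42 = 32 + 8 + 2, so 284^42 ≡ 39·254·107 ≡ 54 (mod 311)
227·54 = 12258 ≡ 129 (mod 311)
278 ≠ 129; the check fails.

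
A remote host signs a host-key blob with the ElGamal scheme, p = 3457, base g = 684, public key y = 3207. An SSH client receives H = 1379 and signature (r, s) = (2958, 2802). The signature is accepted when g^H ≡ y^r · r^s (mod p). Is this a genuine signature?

forged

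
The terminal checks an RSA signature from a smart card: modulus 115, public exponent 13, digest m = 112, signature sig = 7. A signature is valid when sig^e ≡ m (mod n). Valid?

yes

Squares mod 115: sig^1≡7, sig^2≡49, sig^4≡101, sig^8≡81
13 = 8 + 4 + 1, so sig^13 ≡ 81·101·7 ≡ 112 (mod 115)
sig^13 mod 115 = 112 matches m.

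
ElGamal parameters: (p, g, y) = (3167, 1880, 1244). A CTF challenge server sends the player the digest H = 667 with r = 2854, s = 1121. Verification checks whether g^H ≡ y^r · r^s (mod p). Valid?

yes

Left side g^H mod p:
Squares mod 3167: 1880^1≡1880, 1880^2≡28, 1880^4≡784, 1880^8≡258, 1880^16≡57, 1880^32≡82, 1880^64≡390, 1880^128≡84, 1880^256≡722, 1880^512≡1896
667 = 512 + 128 + 16 + 8 + 2 + 1, so 1880^667 ≡ 1896·84·57·258·28·1880 ≡ 237 (mod 3167)
Right side y^r · r^s mod p:
Squares mod 3167: 1244^1≡1244, 1244^2≡2040, 1244^4≡162, 1244^8≡908, 1244^16≡1044, 1244^32≡488, 1244^64≡619, 1244^128≡3121, 1244^256≡2116, 1244^512≡2485, 1244^1024≡2742, 1244^2048≡106
2854 = 2048 + 512 + 256 + 32 + 4 + 2, so 1244^2854 ≡ 106·2485·2116·488·162·2040 ≡ 175 (mod 3167)
Squares mod 3167: 2854^1≡2854, 2854^2≡2959, 2854^4≡2093, 2854^8≡688, 2854^16≡1461, 2854^32≡3130, 2854^64≡1369, 2854^128≡2464, 2854^256≡157, 2854^512≡2480, 2854^1024≡86
1121 = 1024 + 64 + 32 + 1, so 2854^1121 ≡ 86·1369·3130·2854 ≡ 1612 (mod 3167)
175·1612 = 282100 ≡ 237 (mod 3167)
237 ≡ 237 (mod 3167), so the signature is genuine.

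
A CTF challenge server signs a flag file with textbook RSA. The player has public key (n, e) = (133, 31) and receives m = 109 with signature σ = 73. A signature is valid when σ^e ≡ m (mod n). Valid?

no

σ^2 ≡ 73^2 = 5329 ≡ 9
σ^4 ≡ 9^2 = 81
σ^8 ≡ 81^2 = 6561 ≡ 44
σ^16 ≡ 44^2 = 1936 ≡ 74
31 = 16 + 8 + 4 + 2 + 1, so σ^31 ≡ 74·44·81·9·73 ≡ 24 (mod 133)
σ^31 mod 133 = 24, but m = 109.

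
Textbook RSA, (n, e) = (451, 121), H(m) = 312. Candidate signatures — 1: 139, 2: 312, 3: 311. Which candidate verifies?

Candidate 1: Squares mod 451: 139^1≡139, 139^2≡379, 139^4≡223, 139^8≡119, 139^16≡180, 139^32≡379, 139^64≡223; 121 = 64 + 32 + 16 + 8 + 1, so 139^121 ≡ 223·379·180·119·139 ≡ 139 (mod 451)
Candidate 2: Squares mod 451: 312^1≡312, 312^2≡379, 312^4≡223, 312^8≡119, 312^16≡180, 312^32≡379, 312^64≡223; 121 = 64 + 32 + 16 + 8 + 1, so 312^121 ≡ 223·379·180·119·312 ≡ 312 (mod 451)
  → matches H(m) = 312
Candidate 3: Squares mod 451: 311^1≡311, 311^2≡207, 311^4≡4, 311^8≡16, 311^16≡256, 311^32≡141, 311^64≡37; 121 = 64 + 32 + 16 + 8 + 1, so 311^121 ≡ 37·141·256·16·311 ≡ 311 (mod 451)

2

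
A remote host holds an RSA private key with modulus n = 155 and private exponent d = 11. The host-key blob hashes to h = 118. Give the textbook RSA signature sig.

Squares mod 155: h^1≡118, h^2≡129, h^4≡56, h^8≡36
11 = 8 + 2 + 1, so h^11 ≡ 36·129·118 ≡ 67 (mod 155)

67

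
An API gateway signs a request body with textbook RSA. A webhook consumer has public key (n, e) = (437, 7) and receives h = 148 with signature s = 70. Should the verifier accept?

s^2 ≡ 70^2 = 4900 ≡ 93
s^4 ≡ 93^2 = 8649 ≡ 346
7 = 4 + 2 + 1, so s^7 ≡ 346·93·70 ≡ 162 (mod 437)
s^7 mod 437 = 162, but h = 148.

reject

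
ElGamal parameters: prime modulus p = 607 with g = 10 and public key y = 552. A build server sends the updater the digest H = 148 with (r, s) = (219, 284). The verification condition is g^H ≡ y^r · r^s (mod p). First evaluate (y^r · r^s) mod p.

552^2 = 304704 ≡ 597
552^4 ≡ 597^2 = 356409 ≡ 100
552^8 ≡ 100^2 = 10000 ≡ 288
552^16 ≡ 288^2 = 82944 ≡ 392
552^32 ≡ 392^2 = 153664 ≡ 93
552^64 ≡ 93^2 = 8649 ≡ 151
552^128 ≡ 151^2 = 22801 ≡ 342
219 = 128 + 64 + 16 + 8 + 2 + 1, so 552^219 ≡ 342·151·392·288·597·552 ≡ 292 (mod 607)
219^2 = 47961 ≡ 8
219^4 ≡ 8^2 = 64
219^8 ≡ 64^2 = 4096 ≡ 454
219^16 ≡ 454^2 = 206116 ≡ 343
219^32 ≡ 343^2 = 117649 ≡ 498
219^64 ≡ 498^2 = 248004 ≡ 348
219^128 ≡ 348^2 = 121104 ≡ 311
219^256 ≡ 311^2 = 96721 ≡ 208
284 = 256 + 16 + 8 + 4, so 219^284 ≡ 208·343·454·64 ≡ 101 (mod 607)
y^r · r^s ≡ 292·101 = 29492 ≡ 356 (mod 607)

356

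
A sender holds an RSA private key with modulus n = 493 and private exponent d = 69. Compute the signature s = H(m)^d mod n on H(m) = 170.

442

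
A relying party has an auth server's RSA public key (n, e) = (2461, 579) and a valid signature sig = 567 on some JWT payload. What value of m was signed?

379

sig^2 ≡ 567^2 = 321489 ≡ 1559
sig^4 ≡ 1559^2 = 2430481 ≡ 1474
sig^8 ≡ 1474^2 = 2172676 ≡ 2074
sig^16 ≡ 2074^2 = 4301476 ≡ 2109
sig^32 ≡ 2109^2 = 4447881 ≡ 854
sig^64 ≡ 854^2 = 729316 ≡ 860
sig^128 ≡ 860^2 = 739600 ≡ 1300
sig^256 ≡ 1300^2 = 1690000 ≡ 1754
sig^512 ≡ 1754^2 = 3076516 ≡ 266
579 = 512 + 64 + 2 + 1, so sig^579 ≡ 266·860·1559·567 ≡ 379 (mod 2461)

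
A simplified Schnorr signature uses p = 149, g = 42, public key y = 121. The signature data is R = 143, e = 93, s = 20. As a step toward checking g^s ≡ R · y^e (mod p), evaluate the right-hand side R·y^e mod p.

121^2 = 14641 ≡ 39
121^4 ≡ 39^2 = 1521 ≡ 31
121^8 ≡ 31^2 = 961 ≡ 67
121^16 ≡ 67^2 = 4489 ≡ 19
121^32 ≡ 19^2 = 361 ≡ 63
121^64 ≡ 63^2 = 3969 ≡ 95
93 = 64 + 16 + 8 + 4 + 1, so 121^93 ≡ 95·19·67·31·121 ≡ 112 (mod 149)
R · y^e ≡ 143·112 = 16016 ≡ 73 (mod 149)

73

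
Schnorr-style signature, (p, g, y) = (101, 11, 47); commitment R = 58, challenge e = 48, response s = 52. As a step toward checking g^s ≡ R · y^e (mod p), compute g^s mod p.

81

11^2 = 121 ≡ 20
11^4 ≡ 20^2 = 400 ≡ 97
11^8 ≡ 97^2 = 9409 ≡ 16
11^16 ≡ 16^2 = 256 ≡ 54
11^32 ≡ 54^2 = 2916 ≡ 88
52 = 32 + 16 + 4, so 11^52 ≡ 88·54·97 ≡ 81 (mod 101)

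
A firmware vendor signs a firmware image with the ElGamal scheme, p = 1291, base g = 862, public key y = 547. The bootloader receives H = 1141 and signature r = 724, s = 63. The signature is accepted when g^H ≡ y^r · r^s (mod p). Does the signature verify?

verifies

Left side g^H mod p:
Squares mod 1291: 862^1≡862, 862^2≡719, 862^4≡561, 862^8≡1008, 862^16≡47, 862^32≡918, 862^64≡992, 862^128≡322, 862^256≡404, 862^512≡550, 862^1024≡406
1141 = 1024 + 64 + 32 + 16 + 4 + 1, so 862^1141 ≡ 406·992·918·47·561·862 ≡ 675 (mod 1291)
Right side y^r · r^s mod p:
Squares mod 1291: 547^1≡547, 547^2≡988, 547^4≡148, 547^8≡1248, 547^16≡558, 547^32≡233, 547^64≡67, 547^128≡616, 547^256≡1193, 547^512≡567
724 = 512 + 128 + 64 + 16 + 4, so 547^724 ≡ 567·616·67·558·148 ≡ 918 (mod 1291)
Squares mod 1291: 724^1≡724, 724^2≡30, 724^4≡900, 724^8≡543, 724^16≡501, 724^32≡547
63 = 32 + 16 + 8 + 4 + 2 + 1, so 724^63 ≡ 547·501·543·900·30·724 ≡ 950 (mod 1291)
918·950 = 872100 ≡ 675 (mod 1291)
675 ≡ 675 (mod 1291), so the signature is genuine.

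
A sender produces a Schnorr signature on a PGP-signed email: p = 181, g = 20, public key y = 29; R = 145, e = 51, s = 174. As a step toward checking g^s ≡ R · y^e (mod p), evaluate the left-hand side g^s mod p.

20^2 = 400 ≡ 38
20^4 ≡ 38^2 = 1444 ≡ 177
20^8 ≡ 177^2 = 31329 ≡ 16
20^16 ≡ 16^2 = 256 ≡ 75
20^32 ≡ 75^2 = 5625 ≡ 14
20^64 ≡ 14^2 = 196 ≡ 15
20^128 ≡ 15^2 = 225 ≡ 44
174 = 128 + 32 + 8 + 4 + 2, so 20^174 ≡ 44·14·16·177·38 ≡ 25 (mod 181)

25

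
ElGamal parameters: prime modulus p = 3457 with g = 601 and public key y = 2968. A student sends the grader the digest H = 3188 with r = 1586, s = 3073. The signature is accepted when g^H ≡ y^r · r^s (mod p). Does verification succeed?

Left side g^H mod p:
601^2 = 361201 ≡ 1673
601^4 ≡ 1673^2 = 2798929 ≡ 2216
601^8 ≡ 2216^2 = 4910656 ≡ 1716
601^16 ≡ 1716^2 = 2944656 ≡ 2749
601^32 ≡ 2749^2 = 7557001 ≡ 3456
601^64 ≡ 3456^2 = 11943936 ≡ 1
601^128 ≡ 1^2 = 1
601^256 ≡ 1^2 = 1
601^512 ≡ 1^2 = 1
601^1024 ≡ 1^2 = 1
601^2048 ≡ 1^2 = 1
3188 = 2048 + 1024 + 64 + 32 + 16 + 4, so 601^3188 ≡ 1·1·1·3456·2749·2216 ≡ 2907 (mod 3457)
Right side y^r · r^s mod p:
2968^2 = 8809024 ≡ 588
2968^4 ≡ 588^2 = 345744 ≡ 44
2968^8 ≡ 44^2 = 1936
2968^16 ≡ 1936^2 = 3748096 ≡ 708
2968^32 ≡ 708^2 = 501264 ≡ 3456
2968^64 ≡ 3456^2 = 11943936 ≡ 1
2968^128 ≡ 1^2 = 1
2968^256 ≡ 1^2 = 1
2968^512 ≡ 1^2 = 1
2968^1024 ≡ 1^2 = 1
1586 = 1024 + 512 + 32 + 16 + 2, so 2968^1586 ≡ 1·1·3456·708·588 ≡ 1993 (mod 3457)
1586^2 = 2515396 ≡ 2157
1586^4 ≡ 2157^2 = 4652649 ≡ 2984
1586^8 ≡ 2984^2 = 8904256 ≡ 2481
1586^16 ≡ 2481^2 = 6155361 ≡ 1901
1586^32 ≡ 1901^2 = 3613801 ≡ 1236
1586^64 ≡ 1236^2 = 1527696 ≡ 3159
1586^128 ≡ 3159^2 = 9979281 ≡ 2379
1586^256 ≡ 2379^2 = 5659641 ≡ 532
1586^512 ≡ 532^2 = 283024 ≡ 3007
1586^1024 ≡ 3007^2 = 9042049 ≡ 1994
1586^2048 ≡ 1994^2 = 3976036 ≡ 486
3073 = 2048 + 1024 + 1, so 1586^3073 ≡ 486·1994·1586 ≡ 2309 (mod 3457)
1993·2309 = 4601837 ≡ 570 (mod 3457)
2907 ≠ 570, so verification fails.

fails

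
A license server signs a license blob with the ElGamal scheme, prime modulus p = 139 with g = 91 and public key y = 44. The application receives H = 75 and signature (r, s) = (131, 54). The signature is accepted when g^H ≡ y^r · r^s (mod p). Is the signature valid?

Left side g^H mod p:
91^2 = 8281 ≡ 80
91^4 ≡ 80^2 = 6400 ≡ 6
91^8 ≡ 6^2 = 36
91^16 ≡ 36^2 = 1296 ≡ 45
91^32 ≡ 45^2 = 2025 ≡ 79
91^64 ≡ 79^2 = 6241 ≡ 125
75 = 64 + 8 + 2 + 1, so 91^75 ≡ 125·36·80·91 ≡ 63 (mod 139)
Right side y^r · r^s mod p:
44^2 = 1936 ≡ 129
44^4 ≡ 129^2 = 16641 ≡ 100
44^8 ≡ 100^2 = 10000 ≡ 131
44^16 ≡ 131^2 = 17161 ≡ 64
44^32 ≡ 64^2 = 4096 ≡ 65
44^64 ≡ 65^2 = 4225 ≡ 55
44^128 ≡ 55^2 = 3025 ≡ 106
131 = 128 + 2 + 1, so 44^131 ≡ 106·129·44 ≡ 64 (mod 139)
131^2 = 17161 ≡ 64
131^4 ≡ 64^2 = 4096 ≡ 65
131^8 ≡ 65^2 = 4225 ≡ 55
131^16 ≡ 55^2 = 3025 ≡ 106
131^32 ≡ 106^2 = 11236 ≡ 116
54 = 32 + 16 + 4 + 2, so 131^54 ≡ 116·106·65·64 ≡ 55 (mod 139)
64·55 = 3520 ≡ 45 (mod 139)
63 ≠ 45, so verification fails.

invalid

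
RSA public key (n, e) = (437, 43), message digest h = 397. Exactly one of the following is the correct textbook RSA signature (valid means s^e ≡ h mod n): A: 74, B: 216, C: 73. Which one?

C

Candidate A: 74^43 mod 437 = 290
Candidate B: 216^43 mod 437 = 64
Candidate C: 73^43 mod 437 = 397
  → matches h = 397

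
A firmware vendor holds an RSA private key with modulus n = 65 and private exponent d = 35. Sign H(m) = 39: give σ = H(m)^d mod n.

(H(m))^2 ≡ 39^2 = 1521 ≡ 26
(H(m))^4 ≡ 26^2 = 676 ≡ 26
(H(m))^8 ≡ 26^2 = 676 ≡ 26
(H(m))^16 ≡ 26^2 = 676 ≡ 26
(H(m))^32 ≡ 26^2 = 676 ≡ 26
35 = 32 + 2 + 1, so (H(m))^35 ≡ 26·26·39 ≡ 39 (mod 65)

39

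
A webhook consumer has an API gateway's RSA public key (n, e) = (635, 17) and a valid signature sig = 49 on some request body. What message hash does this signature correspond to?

589

Squares mod 635: sig^1≡49, sig^2≡496, sig^4≡271, sig^8≡416, sig^16≡336
17 = 16 + 1, so sig^17 ≡ 336·49 ≡ 589 (mod 635)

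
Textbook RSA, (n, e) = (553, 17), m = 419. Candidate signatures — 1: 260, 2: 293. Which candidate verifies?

Candidate 1: Squares mod 553: 260^1≡260, 260^2≡134, 260^4≡260, 260^8≡134, 260^16≡260; 17 = 16 + 1, so 260^17 ≡ 260·260 ≡ 134 (mod 553)
Candidate 2: Squares mod 553: 293^1≡293, 293^2≡134, 293^4≡260, 293^8≡134, 293^16≡260; 17 = 16 + 1, so 293^17 ≡ 260·293 ≡ 419 (mod 553)
  → matches m = 419

2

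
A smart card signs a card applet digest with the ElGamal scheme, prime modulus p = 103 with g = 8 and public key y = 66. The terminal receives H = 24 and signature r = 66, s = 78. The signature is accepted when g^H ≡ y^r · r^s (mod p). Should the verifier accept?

Left side g^H mod p:
8^24 mod 103 = 72
Right side y^r · r^s mod p:
66^66 mod 103 = 79
66^78 mod 103 = 34
79·34 = 2686 ≡ 8 (mod 103)
72 ≠ 8, so verification fails.

reject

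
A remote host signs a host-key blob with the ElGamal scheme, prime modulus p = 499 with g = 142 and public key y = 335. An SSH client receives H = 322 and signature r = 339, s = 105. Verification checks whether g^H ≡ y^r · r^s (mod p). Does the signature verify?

Left side g^H mod p:
142^322 mod 499 = 181
Right side y^r · r^s mod p:
335^339 mod 499 = 496
339^105 mod 499 = 391
496·391 = 193936 ≡ 324 (mod 499)
181 ≠ 324, so verification fails.

does not verify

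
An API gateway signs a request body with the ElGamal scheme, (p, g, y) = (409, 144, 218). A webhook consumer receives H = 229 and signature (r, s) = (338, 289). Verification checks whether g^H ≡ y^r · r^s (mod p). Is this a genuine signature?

Left side g^H mod p:
144^2 = 20736 ≡ 286
144^4 ≡ 286^2 = 81796 ≡ 405
144^8 ≡ 405^2 = 164025 ≡ 16
144^16 ≡ 16^2 = 256
144^32 ≡ 256^2 = 65536 ≡ 96
144^64 ≡ 96^2 = 9216 ≡ 218
144^128 ≡ 218^2 = 47524 ≡ 80
229 = 128 + 64 + 32 + 4 + 1, so 144^229 ≡ 80·218·96·405·144 ≡ 46 (mod 409)
Right side y^r · r^s mod p:
218^2 = 47524 ≡ 80
218^4 ≡ 80^2 = 6400 ≡ 265
218^8 ≡ 265^2 = 70225 ≡ 286
218^16 ≡ 286^2 = 81796 ≡ 405
218^32 ≡ 405^2 = 164025 ≡ 16
218^64 ≡ 16^2 = 256
218^128 ≡ 256^2 = 65536 ≡ 96
218^256 ≡ 96^2 = 9216 ≡ 218
338 = 256 + 64 + 16 + 2, so 218^338 ≡ 218·256·405·80 ≡ 16 (mod 409)
338^2 = 114244 ≡ 133
338^4 ≡ 133^2 = 17689 ≡ 102
338^8 ≡ 102^2 = 10404 ≡ 179
338^16 ≡ 179^2 = 32041 ≡ 139
338^32 ≡ 139^2 = 19321 ≡ 98
338^64 ≡ 98^2 = 9604 ≡ 197
338^128 ≡ 197^2 = 38809 ≡ 363
338^256 ≡ 363^2 = 131769 ≡ 71
289 = 256 + 32 + 1, so 338^289 ≡ 71·98·338 ≡ 54 (mod 409)
16·54 = 864 ≡ 46 (mod 409)
46 ≡ 46 (mod 409), so the signature is genuine.

genuine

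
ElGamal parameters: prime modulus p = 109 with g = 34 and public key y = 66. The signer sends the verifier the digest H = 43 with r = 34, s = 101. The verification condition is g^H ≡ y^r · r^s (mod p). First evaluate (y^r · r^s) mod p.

66^2 = 4356 ≡ 105
66^4 ≡ 105^2 = 11025 ≡ 16
66^8 ≡ 16^2 = 256 ≡ 38
66^16 ≡ 38^2 = 1444 ≡ 27
66^32 ≡ 27^2 = 729 ≡ 75
34 = 32 + 2, so 66^34 ≡ 75·105 ≡ 27 (mod 109)
34^2 = 1156 ≡ 66
34^4 ≡ 66^2 = 4356 ≡ 105
34^8 ≡ 105^2 = 11025 ≡ 16
34^16 ≡ 16^2 = 256 ≡ 38
34^32 ≡ 38^2 = 1444 ≡ 27
34^64 ≡ 27^2 = 729 ≡ 75
101 = 64 + 32 + 4 + 1, so 34^101 ≡ 75·27·105·34 ≡ 43 (mod 109)
y^r · r^s ≡ 27·43 = 1161 ≡ 71 (mod 109)

71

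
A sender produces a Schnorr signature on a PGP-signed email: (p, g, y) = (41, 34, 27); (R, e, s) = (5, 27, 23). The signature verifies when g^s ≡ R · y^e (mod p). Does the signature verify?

g^s mod p:
34^23 mod 41 = 15
R · y^e mod p:
27^27 mod 41 = 3
5·3 = 15 ≡ 15 (mod 41)
15 ≡ 15 (mod 41); signature holds.

verifies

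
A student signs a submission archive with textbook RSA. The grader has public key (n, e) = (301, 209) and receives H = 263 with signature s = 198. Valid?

Squares mod 301: s^1≡198, s^2≡74, s^4≡58, s^8≡53, s^16≡100, s^32≡67, s^64≡275, s^128≡74
209 = 128 + 64 + 16 + 1, so s^209 ≡ 74·275·100·198 ≡ 263 (mod 301)
s^209 mod 301 = 263 matches H.

yes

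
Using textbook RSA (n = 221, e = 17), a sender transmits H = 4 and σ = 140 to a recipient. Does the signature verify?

verifies

Squares mod 221: σ^1≡140, σ^2≡152, σ^4≡120, σ^8≡35, σ^16≡120
17 = 16 + 1, so σ^17 ≡ 120·140 ≡ 4 (mod 221)
σ^17 mod 221 = 4 matches H.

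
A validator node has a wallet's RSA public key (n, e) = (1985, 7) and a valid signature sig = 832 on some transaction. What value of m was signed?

1163

sig^2 ≡ 832^2 = 692224 ≡ 1444
sig^4 ≡ 1444^2 = 2085136 ≡ 886
7 = 4 + 2 + 1, so sig^7 ≡ 886·1444·832 ≡ 1163 (mod 1985)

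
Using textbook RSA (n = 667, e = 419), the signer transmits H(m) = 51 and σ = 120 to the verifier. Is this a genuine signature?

σ^2 ≡ 120^2 = 14400 ≡ 393
σ^4 ≡ 393^2 = 154449 ≡ 372
σ^8 ≡ 372^2 = 138384 ≡ 315
σ^16 ≡ 315^2 = 99225 ≡ 509
σ^32 ≡ 509^2 = 259081 ≡ 285
σ^64 ≡ 285^2 = 81225 ≡ 518
σ^128 ≡ 518^2 = 268324 ≡ 190
σ^256 ≡ 190^2 = 36100 ≡ 82
419 = 256 + 128 + 32 + 2 + 1, so σ^419 ≡ 82·190·285·393·120 ≡ 51 (mod 667)
Since 51 equals the digest 51, verification succeeds.

genuine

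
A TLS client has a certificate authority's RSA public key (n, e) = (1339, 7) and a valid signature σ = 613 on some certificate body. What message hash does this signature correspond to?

σ^2 ≡ 613^2 = 375769 ≡ 849
σ^4 ≡ 849^2 = 720801 ≡ 419
7 = 4 + 2 + 1, so σ^7 ≡ 419·849·613 ≡ 258 (mod 1339)

258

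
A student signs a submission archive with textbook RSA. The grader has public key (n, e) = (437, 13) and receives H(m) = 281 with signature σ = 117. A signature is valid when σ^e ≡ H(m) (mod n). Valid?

σ^2 ≡ 117^2 = 13689 ≡ 142
σ^4 ≡ 142^2 = 20164 ≡ 62
σ^8 ≡ 62^2 = 3844 ≡ 348
13 = 8 + 4 + 1, so σ^13 ≡ 348·62·117 ≡ 280 (mod 437)
280 ≠ 281, so verification fails.

no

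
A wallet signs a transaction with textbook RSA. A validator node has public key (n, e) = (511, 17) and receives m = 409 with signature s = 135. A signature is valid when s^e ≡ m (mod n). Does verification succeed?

Squares mod 511: s^1≡135, s^2≡340, s^4≡114, s^8≡221, s^16≡296
17 = 16 + 1, so s^17 ≡ 296·135 ≡ 102 (mod 511)
The recovered value 102 does not match the digest 409.

fails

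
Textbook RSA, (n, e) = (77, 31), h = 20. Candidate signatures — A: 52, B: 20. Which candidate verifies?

Candidate A: 52^2 = 2704 ≡ 9; 52^4 ≡ 9^2 = 81 ≡ 4; 52^8 ≡ 4^2 = 16; 52^16 ≡ 16^2 = 256 ≡ 25; 31 = 16 + 8 + 4 + 2 + 1, so 52^31 ≡ 25·16·4·9·52 ≡ 52 (mod 77)
Candidate B: 20^2 = 400 ≡ 15; 20^4 ≡ 15^2 = 225 ≡ 71; 20^8 ≡ 71^2 = 5041 ≡ 36; 20^16 ≡ 36^2 = 1296 ≡ 64; 31 = 16 + 8 + 4 + 2 + 1, so 20^31 ≡ 64·36·71·15·20 ≡ 20 (mod 77)
  → matches h = 20

B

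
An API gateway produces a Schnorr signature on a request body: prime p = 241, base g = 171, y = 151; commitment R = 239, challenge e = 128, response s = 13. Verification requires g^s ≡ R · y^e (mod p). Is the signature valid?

invalid

g^s mod p:
171^2 = 29241 ≡ 80
171^4 ≡ 80^2 = 6400 ≡ 134
171^8 ≡ 134^2 = 17956 ≡ 122
13 = 8 + 4 + 1, so 171^13 ≡ 122·134·171 ≡ 149 (mod 241)
R · y^e mod p:
151^2 = 22801 ≡ 147
151^4 ≡ 147^2 = 21609 ≡ 160
151^8 ≡ 160^2 = 25600 ≡ 54
151^16 ≡ 54^2 = 2916 ≡ 24
151^32 ≡ 24^2 = 576 ≡ 94
151^64 ≡ 94^2 = 8836 ≡ 160
151^128 ≡ 160^2 = 25600 ≡ 54
239·54 = 12906 ≡ 133 (mod 241)
149 ≠ 133; the check fails.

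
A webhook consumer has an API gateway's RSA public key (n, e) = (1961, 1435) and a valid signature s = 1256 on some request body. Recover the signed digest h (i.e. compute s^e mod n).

Squares mod 1961: s^1≡1256, s^2≡892, s^4≡1459, s^8≡996, s^16≡1711, s^32≡1709, s^64≡752, s^128≡736, s^256≡460, s^512≡1773, s^1024≡46
1435 = 1024 + 256 + 128 + 16 + 8 + 2 + 1, so s^1435 ≡ 46·460·736·1711·996·892·1256 ≡ 718 (mod 1961)

718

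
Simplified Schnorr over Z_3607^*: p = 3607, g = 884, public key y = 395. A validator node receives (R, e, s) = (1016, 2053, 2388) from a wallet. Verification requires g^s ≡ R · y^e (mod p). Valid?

g^s mod p:
Squares mod 3607: 884^1≡884, 884^2≡2344, 884^4≡875, 884^8≡941, 884^16≡1766, 884^32≡2308, 884^64≡2932, 884^128≡1143, 884^256≡715, 884^512≡2638, 884^1024≡1141, 884^2048≡3361
2388 = 2048 + 256 + 64 + 16 + 4, so 884^2388 ≡ 3361·715·2932·1766·875 ≡ 636 (mod 3607)
R · y^e mod p:
Squares mod 3607: 395^1≡395, 395^2≡924, 395^4≡2524, 395^8≡614, 395^16≡1868, 395^32≡1455, 395^64≡3323, 395^128≡1302, 395^256≡3521, 395^512≡182, 395^1024≡661, 395^2048≡474
2053 = 2048 + 4 + 1, so 395^2053 ≡ 474·2524·395 ≡ 1022 (mod 3607)
1016·1022 = 1038352 ≡ 3143 (mod 3607)
636 ≠ 3143; the check fails.

no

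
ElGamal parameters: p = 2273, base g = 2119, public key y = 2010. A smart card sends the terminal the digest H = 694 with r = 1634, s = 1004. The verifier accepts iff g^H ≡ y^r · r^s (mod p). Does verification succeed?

Left side g^H mod p:
2119^2 = 4490161 ≡ 986
2119^4 ≡ 986^2 = 972196 ≡ 1625
2119^8 ≡ 1625^2 = 2640625 ≡ 1672
2119^16 ≡ 1672^2 = 2795584 ≡ 2067
2119^32 ≡ 2067^2 = 4272489 ≡ 1522
2119^64 ≡ 1522^2 = 2316484 ≡ 297
2119^128 ≡ 297^2 = 88209 ≡ 1835
2119^256 ≡ 1835^2 = 3367225 ≡ 912
2119^512 ≡ 912^2 = 831744 ≡ 2099
694 = 512 + 128 + 32 + 16 + 4 + 2, so 2119^694 ≡ 2099·1835·1522·2067·1625·986 ≡ 1817 (mod 2273)
Right side y^r · r^s mod p:
2010^2 = 4040100 ≡ 979
2010^4 ≡ 979^2 = 958441 ≡ 1508
2010^8 ≡ 1508^2 = 2274064 ≡ 1064
2010^16 ≡ 1064^2 = 1132096 ≡ 142
2010^32 ≡ 142^2 = 20164 ≡ 1980
2010^64 ≡ 1980^2 = 3920400 ≡ 1748
2010^128 ≡ 1748^2 = 3055504 ≡ 592
2010^256 ≡ 592^2 = 350464 ≡ 422
2010^512 ≡ 422^2 = 178084 ≡ 790
2010^1024 ≡ 790^2 = 624100 ≡ 1298
1634 = 1024 + 512 + 64 + 32 + 2, so 2010^1634 ≡ 1298·790·1748·1980·979 ≡ 1925 (mod 2273)
1634^2 = 2669956 ≡ 1454
1634^4 ≡ 1454^2 = 2114116 ≡ 226
1634^8 ≡ 226^2 = 51076 ≡ 1070
1634^16 ≡ 1070^2 = 1144900 ≡ 1581
1634^32 ≡ 1581^2 = 2499561 ≡ 1534
1634^64 ≡ 1534^2 = 2353156 ≡ 601
1634^128 ≡ 601^2 = 361201 ≡ 2067
1634^256 ≡ 2067^2 = 4272489 ≡ 1522
1634^512 ≡ 1522^2 = 2316484 ≡ 297
1004 = 512 + 256 + 128 + 64 + 32 + 8 + 4, so 1634^1004 ≡ 297·1522·2067·601·1534·1070·226 ≡ 898 (mod 2273)
1925·898 = 1728650 ≡ 1170 (mod 2273)
1817 ≠ 1170, so verification fails.

fails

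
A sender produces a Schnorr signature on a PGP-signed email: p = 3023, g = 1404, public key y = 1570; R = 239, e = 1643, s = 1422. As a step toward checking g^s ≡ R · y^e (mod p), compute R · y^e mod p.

Squares mod 3023: 1570^1≡1570, 1570^2≡1155, 1570^4≡882, 1570^8≡1013, 1570^16≡1372, 1570^32≡2078, 1570^64≡1240, 1570^128≡1916, 1570^256≡1134, 1570^512≡1181, 1570^1024≡1158
1643 = 1024 + 512 + 64 + 32 + 8 + 2 + 1, so 1570^1643 ≡ 1158·1181·1240·2078·1013·1155·1570 ≡ 2968 (mod 3023)
R · y^e ≡ 239·2968 = 709352 ≡ 1970 (mod 3023)

1970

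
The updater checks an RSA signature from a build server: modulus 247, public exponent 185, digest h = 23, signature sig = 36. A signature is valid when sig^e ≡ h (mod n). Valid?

Squares mod 247: sig^1≡36, sig^2≡61, sig^4≡16, sig^8≡9, sig^16≡81, sig^32≡139, sig^64≡55, sig^128≡61
185 = 128 + 32 + 16 + 8 + 1, so sig^185 ≡ 61·139·81·9·36 ≡ 82 (mod 247)
The recovered value 82 does not match the digest 23.

no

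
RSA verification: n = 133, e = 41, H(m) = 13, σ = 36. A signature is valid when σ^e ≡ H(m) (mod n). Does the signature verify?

σ^41 mod 133 = 120
The recovered value 120 does not match the digest 13.

does not verify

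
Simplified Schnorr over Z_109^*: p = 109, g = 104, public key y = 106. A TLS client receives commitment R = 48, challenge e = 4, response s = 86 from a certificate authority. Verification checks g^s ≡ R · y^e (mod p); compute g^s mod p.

104^2 = 10816 ≡ 25
104^4 ≡ 25^2 = 625 ≡ 80
104^8 ≡ 80^2 = 6400 ≡ 78
104^16 ≡ 78^2 = 6084 ≡ 89
104^32 ≡ 89^2 = 7921 ≡ 73
104^64 ≡ 73^2 = 5329 ≡ 97
86 = 64 + 16 + 4 + 2, so 104^86 ≡ 97·89·80·25 ≡ 73 (mod 109)

73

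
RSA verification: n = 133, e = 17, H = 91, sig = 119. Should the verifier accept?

reject

sig^17 mod 133 = 42
The recovered value 42 does not match the digest 91.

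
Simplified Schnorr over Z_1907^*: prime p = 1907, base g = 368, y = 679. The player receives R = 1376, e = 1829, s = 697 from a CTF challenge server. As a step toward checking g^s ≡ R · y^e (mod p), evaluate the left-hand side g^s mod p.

1085

368^697 mod 1907 = 1085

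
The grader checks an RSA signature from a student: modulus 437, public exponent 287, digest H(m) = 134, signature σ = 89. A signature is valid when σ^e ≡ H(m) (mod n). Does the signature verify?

σ^287 mod 437 = 250
The recovered value 250 does not match the digest 134.

does not verify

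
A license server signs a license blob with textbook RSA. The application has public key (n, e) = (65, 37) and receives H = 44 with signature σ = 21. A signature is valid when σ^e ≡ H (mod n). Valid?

no

σ^2 ≡ 21^2 = 441 ≡ 51
σ^4 ≡ 51^2 = 2601 ≡ 1
σ^8 ≡ 1^2 = 1
σ^16 ≡ 1^2 = 1
σ^32 ≡ 1^2 = 1
37 = 32 + 4 + 1, so σ^37 ≡ 1·1·21 ≡ 21 (mod 65)
The recovered value 21 does not match the digest 44.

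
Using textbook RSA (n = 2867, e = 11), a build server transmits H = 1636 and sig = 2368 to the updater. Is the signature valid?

invalid

sig^2 ≡ 2368^2 = 5607424 ≡ 2439
sig^4 ≡ 2439^2 = 5948721 ≡ 2563
sig^8 ≡ 2563^2 = 6568969 ≡ 672
11 = 8 + 2 + 1, so sig^11 ≡ 672·2439·2368 ≡ 1231 (mod 2867)
sig^11 mod 2867 = 1231, but H = 1636.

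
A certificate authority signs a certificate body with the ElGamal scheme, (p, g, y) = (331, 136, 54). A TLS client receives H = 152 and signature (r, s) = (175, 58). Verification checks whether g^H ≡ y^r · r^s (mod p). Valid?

yes

Left side g^H mod p:
136^2 = 18496 ≡ 291
136^4 ≡ 291^2 = 84681 ≡ 276
136^8 ≡ 276^2 = 76176 ≡ 46
136^16 ≡ 46^2 = 2116 ≡ 130
136^32 ≡ 130^2 = 16900 ≡ 19
136^64 ≡ 19^2 = 361 ≡ 30
136^128 ≡ 30^2 = 900 ≡ 238
152 = 128 + 16 + 8, so 136^152 ≡ 238·130·46 ≡ 271 (mod 331)
Right side y^r · r^s mod p:
54^2 = 2916 ≡ 268
54^4 ≡ 268^2 = 71824 ≡ 328
54^8 ≡ 328^2 = 107584 ≡ 9
54^16 ≡ 9^2 = 81
54^32 ≡ 81^2 = 6561 ≡ 272
54^64 ≡ 272^2 = 73984 ≡ 171
54^128 ≡ 171^2 = 29241 ≡ 113
175 = 128 + 32 + 8 + 4 + 2 + 1, so 54^175 ≡ 113·272·9·328·268·54 ≡ 95 (mod 331)
175^2 = 30625 ≡ 173
175^4 ≡ 173^2 = 29929 ≡ 139
175^8 ≡ 139^2 = 19321 ≡ 123
175^16 ≡ 123^2 = 15129 ≡ 234
175^32 ≡ 234^2 = 54756 ≡ 141
58 = 32 + 16 + 8 + 2, so 175^58 ≡ 141·234·123·173 ≡ 191 (mod 331)
95·191 = 18145 ≡ 271 (mod 331)
271 ≡ 271 (mod 331), so the signature is genuine.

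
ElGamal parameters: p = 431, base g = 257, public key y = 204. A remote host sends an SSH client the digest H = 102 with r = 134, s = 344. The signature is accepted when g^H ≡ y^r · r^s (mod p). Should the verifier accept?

accept

Left side g^H mod p:
Squares mod 431: 257^1≡257, 257^2≡106, 257^4≡30, 257^8≡38, 257^16≡151, 257^32≡389, 257^64≡40
102 = 64 + 32 + 4 + 2, so 257^102 ≡ 40·389·30·106 ≡ 276 (mod 431)
Right side y^r · r^s mod p:
Squares mod 431: 204^1≡204, 204^2≡240, 204^4≡277, 204^8≡11, 204^16≡121, 204^32≡418, 204^64≡169, 204^128≡115
134 = 128 + 4 + 2, so 204^134 ≡ 115·277·240 ≡ 122 (mod 431)
Squares mod 431: 134^1≡134, 134^2≡285, 134^4≡197, 134^8≡19, 134^16≡361, 134^32≡159, 134^64≡283, 134^128≡354, 134^256≡326
344 = 256 + 64 + 16 + 8, so 134^344 ≡ 326·283·361·19 ≡ 405 (mod 431)
122·405 = 49410 ≡ 276 (mod 431)
276 ≡ 276 (mod 431), so the signature is genuine.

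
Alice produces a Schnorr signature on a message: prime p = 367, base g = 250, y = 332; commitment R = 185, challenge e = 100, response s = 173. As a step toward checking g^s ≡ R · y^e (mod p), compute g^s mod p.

176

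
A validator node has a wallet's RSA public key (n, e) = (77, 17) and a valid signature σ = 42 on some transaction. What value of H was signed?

Squares mod 77: σ^1≡42, σ^2≡70, σ^4≡49, σ^8≡14, σ^16≡42
17 = 16 + 1, so σ^17 ≡ 42·42 ≡ 70 (mod 77)

70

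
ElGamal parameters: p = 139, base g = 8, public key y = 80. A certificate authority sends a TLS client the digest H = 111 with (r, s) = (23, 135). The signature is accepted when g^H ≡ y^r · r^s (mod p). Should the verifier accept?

accept

Left side g^H mod p:
8^2 = 64
8^4 ≡ 64^2 = 4096 ≡ 65
8^8 ≡ 65^2 = 4225 ≡ 55
8^16 ≡ 55^2 = 3025 ≡ 106
8^32 ≡ 106^2 = 11236 ≡ 116
8^64 ≡ 116^2 = 13456 ≡ 112
111 = 64 + 32 + 8 + 4 + 2 + 1, so 8^111 ≡ 112·116·55·65·64·8 ≡ 62 (mod 139)
Right side y^r · r^s mod p:
80^2 = 6400 ≡ 6
80^4 ≡ 6^2 = 36
80^8 ≡ 36^2 = 1296 ≡ 45
80^16 ≡ 45^2 = 2025 ≡ 79
23 = 16 + 4 + 2 + 1, so 80^23 ≡ 79·36·6·80 ≡ 1 (mod 139)
23^2 = 529 ≡ 112
23^4 ≡ 112^2 = 12544 ≡ 34
23^8 ≡ 34^2 = 1156 ≡ 44
23^16 ≡ 44^2 = 1936 ≡ 129
23^32 ≡ 129^2 = 16641 ≡ 100
23^64 ≡ 100^2 = 10000 ≡ 131
23^128 ≡ 131^2 = 17161 ≡ 64
135 = 128 + 4 + 2 + 1, so 23^135 ≡ 64·34·112·23 ≡ 62 (mod 139)
1·62 = 62 ≡ 62 (mod 139)
62 ≡ 62 (mod 139), so the signature is genuine.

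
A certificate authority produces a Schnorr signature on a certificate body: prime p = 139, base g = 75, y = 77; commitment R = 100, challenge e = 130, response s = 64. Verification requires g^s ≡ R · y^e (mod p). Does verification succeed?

fails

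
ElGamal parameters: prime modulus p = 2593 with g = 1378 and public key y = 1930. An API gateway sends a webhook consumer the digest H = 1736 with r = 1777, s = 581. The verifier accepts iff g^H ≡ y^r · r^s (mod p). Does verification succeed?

Left side g^H mod p:
1378^2 = 1898884 ≡ 808
1378^4 ≡ 808^2 = 652864 ≡ 2021
1378^8 ≡ 2021^2 = 4084441 ≡ 466
1378^16 ≡ 466^2 = 217156 ≡ 1937
1378^32 ≡ 1937^2 = 3751969 ≡ 2491
1378^64 ≡ 2491^2 = 6205081 ≡ 32
1378^128 ≡ 32^2 = 1024
1378^256 ≡ 1024^2 = 1048576 ≡ 1004
1378^512 ≡ 1004^2 = 1008016 ≡ 1932
1378^1024 ≡ 1932^2 = 3732624 ≡ 1297
1736 = 1024 + 512 + 128 + 64 + 8, so 1378^1736 ≡ 1297·1932·1024·32·466 ≡ 870 (mod 2593)
Right side y^r · r^s mod p:
1930^2 = 3724900 ≡ 1352
1930^4 ≡ 1352^2 = 1827904 ≡ 2432
1930^8 ≡ 2432^2 = 5914624 ≡ 2584
1930^16 ≡ 2584^2 = 6677056 ≡ 81
1930^32 ≡ 81^2 = 6561 ≡ 1375
1930^64 ≡ 1375^2 = 1890625 ≡ 328
1930^128 ≡ 328^2 = 107584 ≡ 1271
1930^256 ≡ 1271^2 = 1615441 ≡ 2
1930^512 ≡ 2^2 = 4
1930^1024 ≡ 4^2 = 16
1777 = 1024 + 512 + 128 + 64 + 32 + 16 + 1, so 1930^1777 ≡ 16·4·1271·328·1375·81·1930 ≡ 777 (mod 2593)
1777^2 = 3157729 ≡ 2048
1777^4 ≡ 2048^2 = 4194304 ≡ 1423
1777^8 ≡ 1423^2 = 2024929 ≡ 2389
1777^16 ≡ 2389^2 = 5707321 ≡ 128
1777^32 ≡ 128^2 = 16384 ≡ 826
1777^64 ≡ 826^2 = 682276 ≡ 317
1777^128 ≡ 317^2 = 100489 ≡ 1955
1777^256 ≡ 1955^2 = 3822025 ≡ 2536
1777^512 ≡ 2536^2 = 6431296 ≡ 656
581 = 512 + 64 + 4 + 1, so 1777^581 ≡ 656·317·1423·1777 ≡ 2431 (mod 2593)
777·2431 = 1888887 ≡ 1183 (mod 2593)
870 ≠ 1183, so verification fails.

fails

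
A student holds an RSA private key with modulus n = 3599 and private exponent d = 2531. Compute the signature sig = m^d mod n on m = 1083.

171

m^2 ≡ 1083^2 = 1172889 ≡ 3214
m^4 ≡ 3214^2 = 10329796 ≡ 666
m^8 ≡ 666^2 = 443556 ≡ 879
m^16 ≡ 879^2 = 772641 ≡ 2455
m^32 ≡ 2455^2 = 6027025 ≡ 2299
m^64 ≡ 2299^2 = 5285401 ≡ 2069
m^128 ≡ 2069^2 = 4280761 ≡ 1550
m^256 ≡ 1550^2 = 2402500 ≡ 1967
m^512 ≡ 1967^2 = 3869089 ≡ 164
m^1024 ≡ 164^2 = 26896 ≡ 1703
m^2048 ≡ 1703^2 = 2900209 ≡ 3014
2531 = 2048 + 256 + 128 + 64 + 32 + 2 + 1, so m^2531 ≡ 3014·1967·1550·2069·2299·3214·1083 ≡ 171 (mod 3599)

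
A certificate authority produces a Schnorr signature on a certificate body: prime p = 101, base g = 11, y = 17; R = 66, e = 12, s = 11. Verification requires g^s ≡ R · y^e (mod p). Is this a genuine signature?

g^s mod p:
11^2 = 121 ≡ 20
11^4 ≡ 20^2 = 400 ≡ 97
11^8 ≡ 97^2 = 9409 ≡ 16
11 = 8 + 2 + 1, so 11^11 ≡ 16·20·11 ≡ 86 (mod 101)
R · y^e mod p:
17^2 = 289 ≡ 87
17^4 ≡ 87^2 = 7569 ≡ 95
17^8 ≡ 95^2 = 9025 ≡ 36
12 = 8 + 4, so 17^12 ≡ 36·95 ≡ 87 (mod 101)
66·87 = 5742 ≡ 86 (mod 101)
86 ≡ 86 (mod 101); signature holds.

genuine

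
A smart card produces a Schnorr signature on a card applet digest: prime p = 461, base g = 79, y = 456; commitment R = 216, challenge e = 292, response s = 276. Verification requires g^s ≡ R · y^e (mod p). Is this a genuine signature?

forged

g^s mod p:
79^2 = 6241 ≡ 248
79^4 ≡ 248^2 = 61504 ≡ 191
79^8 ≡ 191^2 = 36481 ≡ 62
79^16 ≡ 62^2 = 3844 ≡ 156
79^32 ≡ 156^2 = 24336 ≡ 364
79^64 ≡ 364^2 = 132496 ≡ 189
79^128 ≡ 189^2 = 35721 ≡ 224
79^256 ≡ 224^2 = 50176 ≡ 388
276 = 256 + 16 + 4, so 79^276 ≡ 388·156·191 ≡ 351 (mod 461)
R · y^e mod p:
456^2 = 207936 ≡ 25
456^4 ≡ 25^2 = 625 ≡ 164
456^8 ≡ 164^2 = 26896 ≡ 158
456^16 ≡ 158^2 = 24964 ≡ 70
456^32 ≡ 70^2 = 4900 ≡ 290
456^64 ≡ 290^2 = 84100 ≡ 198
456^128 ≡ 198^2 = 39204 ≡ 19
456^256 ≡ 19^2 = 361
292 = 256 + 32 + 4, so 456^292 ≡ 361·290·164 ≡ 137 (mod 461)
216·137 = 29592 ≡ 88 (mod 461)
351 ≠ 88; the check fails.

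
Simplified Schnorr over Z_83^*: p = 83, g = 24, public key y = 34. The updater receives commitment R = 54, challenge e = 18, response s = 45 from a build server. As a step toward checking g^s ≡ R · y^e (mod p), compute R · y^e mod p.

Squares mod 83: 34^1≡34, 34^2≡77, 34^4≡36, 34^8≡51, 34^16≡28
18 = 16 + 2, so 34^18 ≡ 28·77 ≡ 81 (mod 83)
R · y^e ≡ 54·81 = 4374 ≡ 58 (mod 83)

58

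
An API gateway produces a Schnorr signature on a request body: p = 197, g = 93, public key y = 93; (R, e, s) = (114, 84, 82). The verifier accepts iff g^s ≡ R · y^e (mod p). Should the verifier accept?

accept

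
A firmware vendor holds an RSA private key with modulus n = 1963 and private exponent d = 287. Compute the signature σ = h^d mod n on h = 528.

1019

h^287 mod 1963 = 1019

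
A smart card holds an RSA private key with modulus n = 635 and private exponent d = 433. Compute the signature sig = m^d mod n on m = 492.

m^2 ≡ 492^2 = 242064 ≡ 129
m^4 ≡ 129^2 = 16641 ≡ 131
m^8 ≡ 131^2 = 17161 ≡ 16
m^16 ≡ 16^2 = 256
m^32 ≡ 256^2 = 65536 ≡ 131
m^64 ≡ 131^2 = 17161 ≡ 16
m^128 ≡ 16^2 = 256
m^256 ≡ 256^2 = 65536 ≡ 131
433 = 256 + 128 + 32 + 16 + 1, so m^433 ≡ 131·256·131·256·492 ≡ 627 (mod 635)

627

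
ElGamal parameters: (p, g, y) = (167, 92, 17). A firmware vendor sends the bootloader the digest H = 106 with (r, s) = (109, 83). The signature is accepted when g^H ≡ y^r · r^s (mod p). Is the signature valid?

Left side g^H mod p:
92^2 = 8464 ≡ 114
92^4 ≡ 114^2 = 12996 ≡ 137
92^8 ≡ 137^2 = 18769 ≡ 65
92^16 ≡ 65^2 = 4225 ≡ 50
92^32 ≡ 50^2 = 2500 ≡ 162
92^64 ≡ 162^2 = 26244 ≡ 25
106 = 64 + 32 + 8 + 2, so 92^106 ≡ 25·162·65·114 ≡ 99 (mod 167)
Right side y^r · r^s mod p:
17^2 = 289 ≡ 122
17^4 ≡ 122^2 = 14884 ≡ 21
17^8 ≡ 21^2 = 441 ≡ 107
17^16 ≡ 107^2 = 11449 ≡ 93
17^32 ≡ 93^2 = 8649 ≡ 132
17^64 ≡ 132^2 = 17424 ≡ 56
109 = 64 + 32 + 8 + 4 + 1, so 17^109 ≡ 56·132·107·21·17 ≡ 68 (mod 167)
109^2 = 11881 ≡ 24
109^4 ≡ 24^2 = 576 ≡ 75
109^8 ≡ 75^2 = 5625 ≡ 114
109^16 ≡ 114^2 = 12996 ≡ 137
109^32 ≡ 137^2 = 18769 ≡ 65
109^64 ≡ 65^2 = 4225 ≡ 50
83 = 64 + 16 + 2 + 1, so 109^83 ≡ 50·137·24·109 ≡ 166 (mod 167)
68·166 = 11288 ≡ 99 (mod 167)
99 ≡ 99 (mod 167), so the signature is genuine.

valid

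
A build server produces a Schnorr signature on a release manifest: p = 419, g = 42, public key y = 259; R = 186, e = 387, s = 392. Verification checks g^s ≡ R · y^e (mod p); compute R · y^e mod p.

401

259^387 mod 419 = 81
R · y^e ≡ 186·81 = 15066 ≡ 401 (mod 419)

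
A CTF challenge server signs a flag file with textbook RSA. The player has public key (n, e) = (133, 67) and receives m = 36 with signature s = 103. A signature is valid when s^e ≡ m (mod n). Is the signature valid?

s^2 ≡ 103^2 = 10609 ≡ 102
s^4 ≡ 102^2 = 10404 ≡ 30
s^8 ≡ 30^2 = 900 ≡ 102
s^16 ≡ 102^2 = 10404 ≡ 30
s^32 ≡ 30^2 = 900 ≡ 102
s^64 ≡ 102^2 = 10404 ≡ 30
67 = 64 + 2 + 1, so s^67 ≡ 30·102·103 ≡ 103 (mod 133)
The recovered value 103 does not match the digest 36.

invalid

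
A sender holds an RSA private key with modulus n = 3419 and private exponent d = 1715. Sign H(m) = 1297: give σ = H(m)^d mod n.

(H(m))^2 ≡ 1297^2 = 1682209 ≡ 61
(H(m))^4 ≡ 61^2 = 3721 ≡ 302
(H(m))^8 ≡ 302^2 = 91204 ≡ 2310
(H(m))^16 ≡ 2310^2 = 5336100 ≡ 2460
(H(m))^32 ≡ 2460^2 = 6051600 ≡ 3389
(H(m))^64 ≡ 3389^2 = 11485321 ≡ 900
(H(m))^128 ≡ 900^2 = 810000 ≡ 3116
(H(m))^256 ≡ 3116^2 = 9709456 ≡ 2915
(H(m))^512 ≡ 2915^2 = 8497225 ≡ 1010
(H(m))^1024 ≡ 1010^2 = 1020100 ≡ 1238
1715 = 1024 + 512 + 128 + 32 + 16 + 2 + 1, so (H(m))^1715 ≡ 1238·1010·3116·3389·2460·61·1297 ≡ 1434 (mod 3419)

1434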